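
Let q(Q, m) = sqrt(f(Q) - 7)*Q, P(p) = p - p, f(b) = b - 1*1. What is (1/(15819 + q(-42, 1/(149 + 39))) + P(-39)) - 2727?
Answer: -227549020276/83442987 + 70*I*sqrt(2)/83442987 ≈ -2727.0 + 1.1864e-6*I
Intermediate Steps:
f(b) = -1 + b (f(b) = b - 1 = -1 + b)
P(p) = 0
q(Q, m) = Q*sqrt(-8 + Q) (q(Q, m) = sqrt((-1 + Q) - 7)*Q = sqrt(-8 + Q)*Q = Q*sqrt(-8 + Q))
(1/(15819 + q(-42, 1/(149 + 39))) + P(-39)) - 2727 = (1/(15819 - 42*sqrt(-8 - 42)) + 0) - 2727 = (1/(15819 - 210*I*sqrt(2)) + 0) - 2727 = 1/(15819 - 210*I*sqrt(2)) - 2727 = -2727 + 1/(15819 - 210*I*sqrt(2))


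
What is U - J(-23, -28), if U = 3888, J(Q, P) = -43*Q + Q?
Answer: 2922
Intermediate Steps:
J(Q, P) = -42*Q
U - J(-23, -28) = 3888 - (-42)*(-23) = 3888 - 1*966 = 3888 - 966 = 2922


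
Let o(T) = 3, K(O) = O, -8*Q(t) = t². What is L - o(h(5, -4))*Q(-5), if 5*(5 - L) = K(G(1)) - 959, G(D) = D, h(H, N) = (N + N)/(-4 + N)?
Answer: 8239/40 ≈ 205.98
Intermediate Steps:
h(H, N) = 2*N/(-4 + N) (h(H, N) = (2*N)/(-4 + N) = 2*N/(-4 + N))
Q(t) = -t²/8
L = 983/5 (L = 5 - (1 - 959)/5 = 5 - ⅕*(-958) = 5 + 958/5 = 983/5 ≈ 196.60)
L - o(h(5, -4))*Q(-5) = 983/5 - 3*(-⅛*(-5)²) = 983/5 - 3*(-⅛*25) = 983/5 - 3*(-25)/8 = 983/5 - 1*(-75/8) = 983/5 + 75/8 = 8239/40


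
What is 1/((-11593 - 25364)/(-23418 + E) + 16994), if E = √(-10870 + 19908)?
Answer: 9320267758910/158403339271424233 - 36957*√9038/158403339271424233 ≈ 5.8839e-5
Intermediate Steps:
E = √9038 ≈ 95.068
1/((-11593 - 25364)/(-23418 + E) + 16994) = 1/((-11593 - 25364)/(-23418 + √9038) + 16994) = 1/(-36957/(-23418 + √9038) + 16994) = 1/(16994 - 36957/(-23418 + √9038))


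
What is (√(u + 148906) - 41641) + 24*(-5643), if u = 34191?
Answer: -177073 + √183097 ≈ -1.7665e+5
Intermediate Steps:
(√(u + 148906) - 41641) + 24*(-5643) = (√(34191 + 148906) - 41641) + 24*(-5643) = (√183097 - 41641) - 135432 = (-41641 + √183097) - 135432 = -177073 + √183097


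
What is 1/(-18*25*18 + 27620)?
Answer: 1/19520 ≈ 5.1229e-5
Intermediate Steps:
1/(-18*25*18 + 27620) = 1/(-450*18 + 27620) = 1/(-8100 + 27620) = 1/19520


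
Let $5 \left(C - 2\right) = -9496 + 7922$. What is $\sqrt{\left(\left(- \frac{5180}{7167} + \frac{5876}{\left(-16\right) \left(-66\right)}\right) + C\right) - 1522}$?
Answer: $\frac{i \sqrt{505497334082070}}{525580} \approx 42.778 i$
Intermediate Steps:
$C = - \frac{1564}{5}$ ($C = 2 + \frac{-9496 + 7922}{5} = 2 + \frac{1}{5} \left(-1574\right) = 2 - \frac{1574}{5} = - \frac{1564}{5} \approx -312.8$)
$\sqrt{\left(\left(- \frac{5180}{7167} + \frac{5876}{\left(-16\right) \left(-66\right)}\right) + C\right) - 1522} = \sqrt{\left(\left(- \frac{5180}{7167} + \frac{5876}{\left(-16\right) \left(-66\right)}\right) - \frac{1564}{5}\right) - 1522} = \sqrt{\left(\left(\left(-5180\right) \frac{1}{7167} + \frac{5876}{1056}\right) - \frac{1564}{5}\right) - 1522} = \sqrt{\left(\left(- \frac{5180}{7167} + 5876 \cdot \frac{1}{1056}\right) - \frac{1564}{5}\right) - 1522} = \sqrt{\left(\left(- \frac{5180}{7167} + \frac{1469}{264}\right) - \frac{1564}{5}\right) - 1522} = \sqrt{\left(\frac{1017867}{210232} - \frac{1564}{5}\right) - 1522} = \sqrt{- \frac{323713513}{1051160} - 1522} = \sqrt{- \frac{1923579033}{1051160}} = \frac{i \sqrt{505497334082070}}{525580}$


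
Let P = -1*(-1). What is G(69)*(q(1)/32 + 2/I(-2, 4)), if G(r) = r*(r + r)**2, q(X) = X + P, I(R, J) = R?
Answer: -4927635/4 ≈ -1.2319e+6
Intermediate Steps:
P = 1
q(X) = 1 + X (q(X) = X + 1 = 1 + X)
G(r) = 4*r**3 (G(r) = r*(2*r)**2 = r*(4*r**2) = 4*r**3)
G(69)*(q(1)/32 + 2/I(-2, 4)) = (4*69**3)*((1 + 1)/32 + 2/(-2)) = (4*328509)*(2*(1/32) + 2*(-1/2)) = 1314036*(1/16 - 1) = 1314036*(-15/16) = -4927635/4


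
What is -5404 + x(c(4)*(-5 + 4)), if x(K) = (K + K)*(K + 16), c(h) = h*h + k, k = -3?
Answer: -5482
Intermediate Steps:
c(h) = -3 + h² (c(h) = h*h - 3 = h² - 3 = -3 + h²)
x(K) = 2*K*(16 + K) (x(K) = (2*K)*(16 + K) = 2*K*(16 + K))
-5404 + x(c(4)*(-5 + 4)) = -5404 + 2*((-3 + 4²)*(-5 + 4))*(16 + (-3 + 4²)*(-5 + 4)) = -5404 + 2*((-3 + 16)*(-1))*(16 + (-3 + 16)*(-1)) = -5404 + 2*(13*(-1))*(16 + 13*(-1)) = -5404 + 2*(-13)*(16 - 13) = -5404 + 2*(-13)*3 = -5404 - 78 = -5482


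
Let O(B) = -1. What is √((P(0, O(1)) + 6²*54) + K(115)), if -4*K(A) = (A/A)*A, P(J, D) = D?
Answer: √7657/2 ≈ 43.752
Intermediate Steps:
K(A) = -A/4 (K(A) = -A/A*A/4 = -A/4)
√((P(0, O(1)) + 6²*54) + K(115)) = √((-1 + 6²*54) - ¼*115) = √((-1 + 36*54) - 115/4) = √((-1 + 1944) - 115/4) = √(1943 - 115/4) = √(7657/4) = √7657/2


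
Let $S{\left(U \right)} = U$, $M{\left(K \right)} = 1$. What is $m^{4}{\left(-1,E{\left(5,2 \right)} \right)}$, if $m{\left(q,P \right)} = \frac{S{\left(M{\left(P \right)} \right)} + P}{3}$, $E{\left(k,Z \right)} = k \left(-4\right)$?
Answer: $\frac{130321}{81} \approx 1608.9$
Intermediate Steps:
$E{\left(k,Z \right)} = - 4 k$
$m{\left(q,P \right)} = \frac{1}{3} + \frac{P}{3}$ ($m{\left(q,P \right)} = \frac{1 + P}{3} = \left(1 + P\right) \frac{1}{3} = \frac{1}{3} + \frac{P}{3}$)
$m^{4}{\left(-1,E{\left(5,2 \right)} \right)} = \left(\frac{1}{3} + \frac{\left(-4\right) 5}{3}\right)^{4} = \left(\frac{1}{3} + \frac{1}{3} \left(-20\right)\right)^{4} = \left(\frac{1}{3} - \frac{20}{3}\right)^{4} = \left(- \frac{19}{3}\right)^{4} = \frac{130321}{81}$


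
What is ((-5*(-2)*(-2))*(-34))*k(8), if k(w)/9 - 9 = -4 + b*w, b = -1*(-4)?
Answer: 226440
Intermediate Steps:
b = 4
k(w) = 45 + 36*w (k(w) = 81 + 9*(-4 + 4*w) = 81 + (-36 + 36*w) = 45 + 36*w)
((-5*(-2)*(-2))*(-34))*k(8) = ((-5*(-2)*(-2))*(-34))*(45 + 36*8) = ((10*(-2))*(-34))*(45 + 288) = -20*(-34)*333 = 680*333 = 226440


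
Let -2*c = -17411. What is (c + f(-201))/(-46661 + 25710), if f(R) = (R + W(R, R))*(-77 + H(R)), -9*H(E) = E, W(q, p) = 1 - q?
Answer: -7415/17958 ≈ -0.41291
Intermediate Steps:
c = 17411/2 (c = -½*(-17411) = 17411/2 ≈ 8705.5)
H(E) = -E/9
f(R) = -77 - R/9 (f(R) = (R + (1 - R))*(-77 - R/9) = 1*(-77 - R/9) = -77 - R/9)
(c + f(-201))/(-46661 + 25710) = (17411/2 + (-77 - ⅑*(-201)))/(-46661 + 25710) = (17411/2 + (-77 + 67/3))/(-20951) = (17411/2 - 164/3)*(-1/20951) = (51905/6)*(-1/20951) = -7415/17958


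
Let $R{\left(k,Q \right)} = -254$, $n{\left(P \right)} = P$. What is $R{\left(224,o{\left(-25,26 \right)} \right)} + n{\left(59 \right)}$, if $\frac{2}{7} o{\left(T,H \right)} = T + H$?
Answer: $-195$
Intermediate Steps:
$o{\left(T,H \right)} = \frac{7 H}{2} + \frac{7 T}{2}$ ($o{\left(T,H \right)} = \frac{7 \left(T + H\right)}{2} = \frac{7 \left(H + T\right)}{2} = \frac{7 H}{2} + \frac{7 T}{2}$)
$R{\left(224,o{\left(-25,26 \right)} \right)} + n{\left(59 \right)} = -254 + 59 = -195$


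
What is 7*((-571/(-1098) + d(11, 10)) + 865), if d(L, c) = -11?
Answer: 6567841/1098 ≈ 5981.6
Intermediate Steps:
7*((-571/(-1098) + d(11, 10)) + 865) = 7*((-571/(-1098) - 11) + 865) = 7*((-571*(-1/1098) - 11) + 865) = 7*((571/1098 - 11) + 865) = 7*(-11507/1098 + 865) = 7*(938263/1098) = 6567841/1098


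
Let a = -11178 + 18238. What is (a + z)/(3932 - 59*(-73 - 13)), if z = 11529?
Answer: 18589/9006 ≈ 2.0641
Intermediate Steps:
a = 7060
(a + z)/(3932 - 59*(-73 - 13)) = (7060 + 11529)/(3932 - 59*(-73 - 13)) = 18589/(3932 - 59*(-86)) = 18589/(3932 + 5074) = 18589/9006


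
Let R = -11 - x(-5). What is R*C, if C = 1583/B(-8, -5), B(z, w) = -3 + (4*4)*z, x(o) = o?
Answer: 9498/131 ≈ 72.504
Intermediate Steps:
B(z, w) = -3 + 16*z
R = -6 (R = -11 - 1*(-5) = -11 + 5 = -6)
C = -1583/131 (C = 1583/(-3 + 16*(-8)) = 1583/(-3 - 128) = 1583/(-131) = 1583*(-1/131) = -1583/131 ≈ -12.084)
R*C = -6*(-1583/131) = 9498/131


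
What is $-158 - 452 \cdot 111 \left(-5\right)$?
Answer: $250702$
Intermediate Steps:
$-158 - 452 \cdot 111 \left(-5\right) = -158 - -250860 = -158 + 250860 = 250702$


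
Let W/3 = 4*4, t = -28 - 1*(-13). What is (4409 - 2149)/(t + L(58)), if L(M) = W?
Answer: 2260/33 ≈ 68.485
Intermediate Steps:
t = -15 (t = -28 + 13 = -15)
W = 48 (W = 3*(4*4) = 3*16 = 48)
L(M) = 48
(4409 - 2149)/(t + L(58)) = (4409 - 2149)/(-15 + 48) = 2260/33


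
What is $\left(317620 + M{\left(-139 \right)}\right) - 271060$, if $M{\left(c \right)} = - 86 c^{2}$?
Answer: $-1615046$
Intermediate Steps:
$\left(317620 + M{\left(-139 \right)}\right) - 271060 = \left(317620 - 86 \left(-139\right)^{2}\right) - 271060 = \left(317620 - 1661606\right) - 271060 = -1343986 - 271060 = -1615046$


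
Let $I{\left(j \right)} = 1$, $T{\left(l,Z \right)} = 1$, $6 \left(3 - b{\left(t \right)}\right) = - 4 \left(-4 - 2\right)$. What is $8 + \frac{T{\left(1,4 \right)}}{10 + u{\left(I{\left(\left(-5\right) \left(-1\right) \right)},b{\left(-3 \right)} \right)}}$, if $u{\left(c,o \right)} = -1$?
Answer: $\frac{73}{9} \approx 8.1111$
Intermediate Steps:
$b{\left(t \right)} = -1$ ($b{\left(t \right)} = 3 - \frac{\left(-4\right) \left(-4 - 2\right)}{6} = 3 - \frac{\left(-4\right) \left(-6\right)}{6} = 3 - 4 = -1$)
$8 + \frac{T{\left(1,4 \right)}}{10 + u{\left(I{\left(\left(-5\right) \left(-1\right) \right)},b{\left(-3 \right)} \right)}} = 8 + \frac{1}{10 - 1} \cdot 1 = 8 + \frac{1}{9} \cdot 1 = 8 + \frac{1}{9} = \frac{73}{9}$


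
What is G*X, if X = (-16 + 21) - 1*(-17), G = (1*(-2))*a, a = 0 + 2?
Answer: -88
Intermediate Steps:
a = 2
G = -4 (G = (1*(-2))*2 = -2*2 = -4)
X = 22 (X = 5 + 17 = 22)
G*X = -4*22 = -88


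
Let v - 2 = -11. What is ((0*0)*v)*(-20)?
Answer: 0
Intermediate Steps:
v = -9 (v = 2 - 11 = -9)
((0*0)*v)*(-20) = ((0*0)*(-9))*(-20) = (0*(-9))*(-20) = 0*(-20) = 0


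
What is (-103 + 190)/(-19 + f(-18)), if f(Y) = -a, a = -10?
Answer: -29/3 ≈ -9.6667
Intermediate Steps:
f(Y) = 10 (f(Y) = -1*(-10) = 10)
(-103 + 190)/(-19 + f(-18)) = (-103 + 190)/(-19 + 10) = 87/(-9) = 87*(-1/9) = -29/3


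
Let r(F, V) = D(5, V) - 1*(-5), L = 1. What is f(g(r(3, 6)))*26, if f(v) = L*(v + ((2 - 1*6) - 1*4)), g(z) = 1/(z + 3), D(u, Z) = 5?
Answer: -206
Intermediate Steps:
r(F, V) = 10 (r(F, V) = 5 - 1*(-5) = 5 + 5 = 10)
g(z) = 1/(3 + z)
f(v) = -8 + v (f(v) = 1*(v + ((2 - 1*6) - 1*4)) = 1*(v + ((2 - 6) - 4)) = 1*(v + (-4 - 4)) = 1*(v - 8) = 1*(-8 + v) = -8 + v)
f(g(r(3, 6)))*26 = (-8 + 1/(3 + 10))*26 = (-8 + 1/13)*26 = -103/13*26 = -206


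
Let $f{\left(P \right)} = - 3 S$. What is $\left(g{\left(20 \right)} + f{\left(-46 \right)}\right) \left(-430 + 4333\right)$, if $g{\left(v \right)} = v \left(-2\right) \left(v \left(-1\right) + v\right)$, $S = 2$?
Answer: $-23418$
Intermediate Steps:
$f{\left(P \right)} = -6$ ($f{\left(P \right)} = \left(-3\right) 2 = -6$)
$g{\left(v \right)} = 0$ ($g{\left(v \right)} = - 2 v \left(- v + v\right) = - 2 v 0 = 0$)
$\left(g{\left(20 \right)} + f{\left(-46 \right)}\right) \left(-430 + 4333\right) = \left(0 - 6\right) \left(-430 + 4333\right) = \left(-6\right) 3903 = -23418$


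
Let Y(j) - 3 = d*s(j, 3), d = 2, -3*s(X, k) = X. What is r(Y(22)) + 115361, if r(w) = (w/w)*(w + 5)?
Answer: 346063/3 ≈ 1.1535e+5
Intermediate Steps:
s(X, k) = -X/3
Y(j) = 3 - 2*j/3 (Y(j) = 3 + 2*(-j/3) = 3 - 2*j/3)
r(w) = 5 + w (r(w) = 1*(5 + w) = 5 + w)
r(Y(22)) + 115361 = (5 + (3 - ⅔*22)) + 115361 = (5 + (3 - 44/3)) + 115361 = (5 - 35/3) + 115361 = -20/3 + 115361 = 346063/3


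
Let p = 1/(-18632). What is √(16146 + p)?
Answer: √1401276718318/9316 ≈ 127.07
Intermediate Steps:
p = -1/18632 ≈ -5.3671e-5
√(16146 + p) = √(16146 - 1/18632) = √(300832271/18632) = √1401276718318/9316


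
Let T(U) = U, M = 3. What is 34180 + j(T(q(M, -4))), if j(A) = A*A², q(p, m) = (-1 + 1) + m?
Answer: 34116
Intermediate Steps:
q(p, m) = m (q(p, m) = 0 + m = m)
j(A) = A³
34180 + j(T(q(M, -4))) = 34180 + (-4)³ = 34180 - 64 = 34116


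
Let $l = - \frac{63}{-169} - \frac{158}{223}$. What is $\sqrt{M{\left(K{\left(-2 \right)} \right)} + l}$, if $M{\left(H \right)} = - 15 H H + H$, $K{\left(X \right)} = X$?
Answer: $\frac{i \sqrt{523882081}}{2899} \approx 7.8953 i$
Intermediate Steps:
$M{\left(H \right)} = H - 15 H^{2}$ ($M{\left(H \right)} = - 15 H^{2} + H = H - 15 H^{2}$)
$l = - \frac{12653}{37687}$ ($l = \left(-63\right) \left(- \frac{1}{169}\right) - \frac{158}{223} = \frac{63}{169} - \frac{158}{223} = - \frac{12653}{37687} \approx -0.33574$)
$\sqrt{M{\left(K{\left(-2 \right)} \right)} + l} = \sqrt{- 2 \left(1 - -30\right) - \frac{12653}{37687}} = \sqrt{- 2 \left(1 + 30\right) - \frac{12653}{37687}} = \sqrt{\left(-2\right) 31 - \frac{12653}{37687}} = \sqrt{-62 - \frac{12653}{37687}} = \sqrt{- \frac{2349247}{37687}} = \frac{i \sqrt{523882081}}{2899}$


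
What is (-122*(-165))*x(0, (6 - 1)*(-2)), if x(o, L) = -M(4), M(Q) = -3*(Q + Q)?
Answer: 483120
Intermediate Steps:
M(Q) = -6*Q
x(o, L) = 24 (x(o, L) = -(-6)*4 = -1*(-24) = 24)
(-122*(-165))*x(0, (6 - 1)*(-2)) = -122*(-165)*24 = 20130*24 = 483120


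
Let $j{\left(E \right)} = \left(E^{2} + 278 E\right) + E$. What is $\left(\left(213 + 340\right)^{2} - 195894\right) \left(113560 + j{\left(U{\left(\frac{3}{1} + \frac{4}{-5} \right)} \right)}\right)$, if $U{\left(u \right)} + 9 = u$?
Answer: $\frac{61392495658}{5} \approx 1.2278 \cdot 10^{10}$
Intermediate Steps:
$U{\left(u \right)} = -9 + u$
$j{\left(E \right)} = E^{2} + 279 E$
$\left(\left(213 + 340\right)^{2} - 195894\right) \left(113560 + j{\left(U{\left(\frac{3}{1} + \frac{4}{-5} \right)} \right)}\right) = \left(\left(213 + 340\right)^{2} - 195894\right) \left(113560 + \left(-9 + \left(\frac{3}{1} + \frac{4}{-5}\right)\right) \left(279 + \left(-9 + \left(\frac{3}{1} + \frac{4}{-5}\right)\right)\right)\right) = \left(553^{2} - 195894\right) \left(113560 + \left(-9 + \left(3 \cdot 1 + 4 \left(- \frac{1}{5}\right)\right)\right) \left(279 + \left(-9 + \left(3 \cdot 1 + 4 \left(- \frac{1}{5}\right)\right)\right)\right)\right) = \left(305809 - 195894\right) \left(113560 + \left(-9 + \left(3 - \frac{4}{5}\right)\right) \left(279 + \left(-9 + \left(3 - \frac{4}{5}\right)\right)\right)\right) = 109915 \left(113560 + \left(-9 + \frac{11}{5}\right) \left(279 + \left(-9 + \frac{11}{5}\right)\right)\right) = 109915 \left(113560 - \frac{34 \left(279 - \frac{34}{5}\right)}{5}\right) = 109915 \left(113560 - \frac{46274}{25}\right) = 109915 \cdot \frac{2792726}{25} = \frac{61392495658}{5}$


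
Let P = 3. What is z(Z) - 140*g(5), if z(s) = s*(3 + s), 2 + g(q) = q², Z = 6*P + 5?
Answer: -2622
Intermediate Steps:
Z = 23 (Z = 6*3 + 5 = 18 + 5 = 23)
g(q) = -2 + q²
z(Z) - 140*g(5) = 23*(3 + 23) - 140*(-2 + 5²) = 23*26 - 140*(-2 + 25) = 598 - 140*23 = 598 - 3220 = -2622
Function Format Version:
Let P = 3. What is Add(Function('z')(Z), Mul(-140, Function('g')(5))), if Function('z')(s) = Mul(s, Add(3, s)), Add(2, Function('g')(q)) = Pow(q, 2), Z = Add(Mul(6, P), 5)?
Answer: -2622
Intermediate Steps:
Z = 23 (Z = Add(Mul(6, 3), 5) = Add(18, 5) = 23)
Function('g')(q) = Add(-2, Pow(q, 2))
Add(Function('z')(Z), Mul(-140, Function('g')(5))) = Add(Mul(23, Add(3, 23)), Mul(-140, Add(-2, Pow(5, 2)))) = Add(Mul(23, 26), Mul(-140, Add(-2, 25))) = Add(598, Mul(-140, 23)) = Add(598, -3220) = -2622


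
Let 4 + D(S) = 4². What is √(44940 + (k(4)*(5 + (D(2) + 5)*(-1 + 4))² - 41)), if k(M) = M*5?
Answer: √107619 ≈ 328.05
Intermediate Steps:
D(S) = 12 (D(S) = -4 + 4² = -4 + 16 = 12)
k(M) = 5*M
√(44940 + (k(4)*(5 + (D(2) + 5)*(-1 + 4))² - 41)) = √(44940 + ((5*4)*(5 + (12 + 5)*(-1 + 4))² - 41)) = √(44940 + (20*(5 + 17*3)² - 41)) = √(44940 + (20*(5 + 51)² - 41)) = √(44940 + (20*56² - 41)) = √(44940 + (20*3136 - 41)) = √(44940 + (62720 - 41)) = √(44940 + 62679) = √107619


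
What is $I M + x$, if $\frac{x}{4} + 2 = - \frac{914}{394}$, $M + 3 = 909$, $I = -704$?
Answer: $- \frac{125654732}{197} \approx -6.3784 \cdot 10^{5}$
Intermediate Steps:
$M = 906$ ($M = -3 + 909 = 906$)
$x = - \frac{3404}{197}$ ($x = -8 + 4 \left(- \frac{914}{394}\right) = -8 + 4 \left(\left(-914\right) \frac{1}{394}\right) = -8 + 4 \left(- \frac{457}{197}\right) = -8 - \frac{1828}{197} = - \frac{3404}{197} \approx -17.279$)
$I M + x = \left(-704\right) 906 - \frac{3404}{197} = -637824 - \frac{3404}{197} = - \frac{125654732}{197}$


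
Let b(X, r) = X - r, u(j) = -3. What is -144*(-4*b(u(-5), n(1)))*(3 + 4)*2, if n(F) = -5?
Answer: 16128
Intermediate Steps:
-144*(-4*b(u(-5), n(1)))*(3 + 4)*2 = -144*(-4*(-3 - 1*(-5)))*(3 + 4)*2 = -144*(-4*(-3 + 5))*7*2 = -144*(-4*2)*14 = -(-1152)*14 = -144*(-112) = 16128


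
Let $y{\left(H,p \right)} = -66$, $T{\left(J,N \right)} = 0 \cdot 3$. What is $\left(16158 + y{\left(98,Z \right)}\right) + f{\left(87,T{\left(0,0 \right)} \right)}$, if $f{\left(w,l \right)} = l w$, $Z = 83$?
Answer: $16092$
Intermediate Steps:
$T{\left(J,N \right)} = 0$
$\left(16158 + y{\left(98,Z \right)}\right) + f{\left(87,T{\left(0,0 \right)} \right)} = \left(16158 - 66\right) + 0 \cdot 87 = 16092 + 0 = 16092$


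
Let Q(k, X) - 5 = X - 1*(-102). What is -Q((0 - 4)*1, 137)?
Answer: -244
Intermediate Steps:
Q(k, X) = 107 + X (Q(k, X) = 5 + (X - 1*(-102)) = 5 + (X + 102) = 5 + (102 + X) = 107 + X)
-Q((0 - 4)*1, 137) = -(107 + 137) = -1*244 = -244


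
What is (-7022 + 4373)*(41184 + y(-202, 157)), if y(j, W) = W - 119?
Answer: -109197078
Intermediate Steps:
y(j, W) = -119 + W
(-7022 + 4373)*(41184 + y(-202, 157)) = (-7022 + 4373)*(41184 + (-119 + 157)) = -2649*(41184 + 38) = -2649*41222 = -109197078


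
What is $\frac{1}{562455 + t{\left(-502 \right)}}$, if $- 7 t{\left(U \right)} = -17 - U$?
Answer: $\frac{7}{3936700} \approx 1.7781 \cdot 10^{-6}$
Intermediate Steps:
$t{\left(U \right)} = \frac{17}{7} + \frac{U}{7}$ ($t{\left(U \right)} = - \frac{-17 - U}{7} = \frac{17}{7} + \frac{U}{7}$)
$\frac{1}{562455 + t{\left(-502 \right)}} = \frac{1}{562455 + \left(\frac{17}{7} + \frac{1}{7} \left(-502\right)\right)} = \frac{1}{562455 + \left(\frac{17}{7} - \frac{502}{7}\right)} = \frac{1}{562455 - \frac{485}{7}} = \frac{1}{\frac{3936700}{7}} = \frac{7}{3936700}$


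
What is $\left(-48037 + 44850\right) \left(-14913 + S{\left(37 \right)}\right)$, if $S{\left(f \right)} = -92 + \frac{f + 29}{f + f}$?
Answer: $\frac{1769269424}{37} \approx 4.7818 \cdot 10^{7}$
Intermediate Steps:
$S{\left(f \right)} = -92 + \frac{29 + f}{2 f}$
$\left(-48037 + 44850\right) \left(-14913 + S{\left(37 \right)}\right) = \left(-48037 + 44850\right) \left(-14913 + \frac{29 - 6771}{2 \cdot 37}\right) = - 3187 \left(-14913 + \frac{1}{2} \cdot \frac{1}{37} \left(29 - 6771\right)\right) = - 3187 \left(-14913 + \frac{1}{2} \cdot \frac{1}{37} \left(-6742\right)\right) = - 3187 \left(-14913 - \frac{3371}{37}\right) = \left(-3187\right) \left(- \frac{555152}{37}\right) = \frac{1769269424}{37}$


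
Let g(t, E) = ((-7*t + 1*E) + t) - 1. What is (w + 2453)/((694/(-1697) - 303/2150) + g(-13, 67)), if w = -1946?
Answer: 1849814850/523384909 ≈ 3.5343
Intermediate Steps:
g(t, E) = -1 + E - 6*t (g(t, E) = ((-7*t + E) + t) - 1 = ((E - 7*t) + t) - 1 = (E - 6*t) - 1 = -1 + E - 6*t)
(w + 2453)/((694/(-1697) - 303/2150) + g(-13, 67)) = (-1946 + 2453)/((694/(-1697) - 303/2150) + (-1 + 67 - 6*(-13))) = 507/((694*(-1/1697) - 303*1/2150) + (-1 + 67 + 78)) = 507/((-694/1697 - 303/2150) + 144) = 507/(-2006291/3648550 + 144) = 507/(523384909/3648550) = 507*(3648550/523384909) = 1849814850/523384909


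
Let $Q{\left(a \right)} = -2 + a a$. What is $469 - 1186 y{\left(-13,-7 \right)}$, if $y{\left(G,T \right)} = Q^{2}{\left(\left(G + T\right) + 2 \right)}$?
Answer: $-122968755$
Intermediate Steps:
$Q{\left(a \right)} = -2 + a^{2}$
$y{\left(G,T \right)} = \left(-2 + \left(2 + G + T\right)^{2}\right)^{2}$ ($y{\left(G,T \right)} = \left(-2 + \left(\left(G + T\right) + 2\right)^{2}\right)^{2} = \left(-2 + \left(2 + G + T\right)^{2}\right)^{2}$)
$469 - 1186 y{\left(-13,-7 \right)} = 469 - 1186 \left(-2 + \left(2 - 13 - 7\right)^{2}\right)^{2} = 469 - 1186 \left(-2 + \left(-18\right)^{2}\right)^{2} = 469 - 1186 \left(-2 + 324\right)^{2} = 469 - 1186 \cdot 322^{2} = 469 - 122969224 = -122968755$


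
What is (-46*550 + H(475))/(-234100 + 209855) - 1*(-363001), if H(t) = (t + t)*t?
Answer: 1760106659/4849 ≈ 3.6298e+5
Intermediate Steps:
H(t) = 2*t² (H(t) = (2*t)*t = 2*t²)
(-46*550 + H(475))/(-234100 + 209855) - 1*(-363001) = (-46*550 + 2*475²)/(-234100 + 209855) - 1*(-363001) = (-25300 + 2*225625)/(-24245) + 363001 = (-25300 + 451250)*(-1/24245) + 363001 = 425950*(-1/24245) + 363001 = -85190/4849 + 363001 = 1760106659/4849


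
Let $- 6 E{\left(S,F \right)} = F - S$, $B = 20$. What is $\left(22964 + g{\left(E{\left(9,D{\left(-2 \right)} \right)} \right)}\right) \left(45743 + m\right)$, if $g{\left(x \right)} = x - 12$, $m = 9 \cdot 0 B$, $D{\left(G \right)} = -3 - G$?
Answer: $\frac{3149908723}{3} \approx 1.05 \cdot 10^{9}$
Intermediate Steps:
$E{\left(S,F \right)} = - \frac{F}{6} + \frac{S}{6}$ ($E{\left(S,F \right)} = - \frac{F - S}{6} = - \frac{F}{6} + \frac{S}{6}$)
$m = 0$ ($m = 9 \cdot 0 \cdot 20 = 0 \cdot 20 = 0$)
$g{\left(x \right)} = -12 + x$ ($g{\left(x \right)} = x - 12 = -12 + x$)
$\left(22964 + g{\left(E{\left(9,D{\left(-2 \right)} \right)} \right)}\right) \left(45743 + m\right) = \left(22964 - \left(\frac{21}{2} + \frac{-3 - -2}{6}\right)\right) \left(45743 + 0\right) = \left(22964 - \left(\frac{21}{2} + \frac{-3 + 2}{6}\right)\right) 45743 = \left(22964 + \left(-12 + \left(\left(- \frac{1}{6}\right) \left(-1\right) + \frac{3}{2}\right)\right)\right) 45743 = \left(22964 + \left(-12 + \left(\frac{1}{6} + \frac{3}{2}\right)\right)\right) 45743 = \left(22964 + \left(-12 + \frac{5}{3}\right)\right) 45743 = \left(22964 - \frac{31}{3}\right) 45743 = \frac{68861}{3} \cdot 45743 = \frac{3149908723}{3}$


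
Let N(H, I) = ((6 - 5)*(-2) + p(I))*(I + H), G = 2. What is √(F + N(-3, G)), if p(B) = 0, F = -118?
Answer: 2*I*√29 ≈ 10.77*I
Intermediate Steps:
N(H, I) = -2*H - 2*I (N(H, I) = ((6 - 5)*(-2) + 0)*(I + H) = (1*(-2) + 0)*(H + I) = (-2 + 0)*(H + I) = -2*(H + I) = -2*H - 2*I)
√(F + N(-3, G)) = √(-118 + (-2*(-3) - 2*2)) = √(-118 + (6 - 4)) = √(-118 + 2) = √(-116) = 2*I*√29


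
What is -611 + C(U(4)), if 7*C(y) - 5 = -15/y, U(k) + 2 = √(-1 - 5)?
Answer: -4269/7 + 3*I*√6/14 ≈ -609.86 + 0.52489*I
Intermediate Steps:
U(k) = -2 + I*√6 (U(k) = -2 + √(-1 - 5) = -2 + √(-6) = -2 + I*√6)
C(y) = 5/7 - 15/(7*y) (C(y) = 5/7 + (-15/y)/7 = 5/7 - 15/(7*y))
-611 + C(U(4)) = -611 + 5*(-3 + (-2 + I*√6))/(7*(-2 + I*√6)) = -611 + 5*(-5 + I*√6)/(7*(-2 + I*√6))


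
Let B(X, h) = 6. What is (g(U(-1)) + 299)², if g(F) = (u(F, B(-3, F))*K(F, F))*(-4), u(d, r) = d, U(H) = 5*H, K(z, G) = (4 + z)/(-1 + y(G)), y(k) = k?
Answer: 822649/9 ≈ 91406.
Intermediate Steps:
K(z, G) = (4 + z)/(-1 + G)
g(F) = -4*F*(4 + F)/(-1 + F) (g(F) = (F*((4 + F)/(-1 + F)))*(-4) = (F*(4 + F)/(-1 + F))*(-4) = -4*F*(4 + F)/(-1 + F))
(g(U(-1)) + 299)² = (-4*5*(-1)*(4 + 5*(-1))/(-1 + 5*(-1)) + 299)² = (-4*(-5)*(4 - 5)/(-1 - 5) + 299)² = (-4*(-5)*(-1)/(-6) + 299)² = (-4*(-5)*(-⅙)*(-1) + 299)² = (10/3 + 299)² = (907/3)² = 822649/9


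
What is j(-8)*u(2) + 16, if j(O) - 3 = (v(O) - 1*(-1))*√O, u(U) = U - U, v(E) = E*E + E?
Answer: 16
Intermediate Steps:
v(E) = E + E² (v(E) = E² + E = E + E²)
u(U) = 0
j(O) = 3 + √O*(1 + O*(1 + O)) (j(O) = 3 + (O*(1 + O) - 1*(-1))*√O = 3 + (O*(1 + O) + 1)*√O = 3 + (1 + O*(1 + O))*√O = 3 + √O*(1 + O*(1 + O)))
j(-8)*u(2) + 16 = (3 + √(-8) + (-8)^(3/2)*(1 - 8))*0 + 16 = (3 + 2*I*√2 - 16*I*√2*(-7))*0 + 16 = (3 + 2*I*√2 + 112*I*√2)*0 + 16 = (3 + 114*I*√2)*0 + 16 = 0 + 16 = 16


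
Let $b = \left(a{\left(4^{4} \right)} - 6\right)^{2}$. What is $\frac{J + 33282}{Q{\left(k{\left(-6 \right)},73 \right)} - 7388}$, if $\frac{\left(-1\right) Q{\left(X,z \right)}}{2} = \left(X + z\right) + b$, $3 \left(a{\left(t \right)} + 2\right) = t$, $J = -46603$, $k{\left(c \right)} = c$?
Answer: $\frac{119889}{175346} \approx 0.68373$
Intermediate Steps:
$a{\left(t \right)} = -2 + \frac{t}{3}$
$b = \frac{53824}{9}$ ($b = \left(\left(-2 + \frac{4^{4}}{3}\right) - 6\right)^{2} = \left(\left(-2 + \frac{1}{3} \cdot 256\right) - 6\right)^{2} = \left(\left(-2 + \frac{256}{3}\right) - 6\right)^{2} = \left(\frac{250}{3} - 6\right)^{2} = \left(\frac{232}{3}\right)^{2} = \frac{53824}{9} \approx 5980.4$)
$Q{\left(X,z \right)} = - \frac{107648}{9} - 2 X - 2 z$ ($Q{\left(X,z \right)} = - 2 \left(\left(X + z\right) + \frac{53824}{9}\right) = - 2 \left(\frac{53824}{9} + X + z\right) = - \frac{107648}{9} - 2 X - 2 z$)
$\frac{J + 33282}{Q{\left(k{\left(-6 \right)},73 \right)} - 7388} = \frac{-46603 + 33282}{\left(- \frac{107648}{9} - -12 - 146\right) - 7388} = - \frac{13321}{\left(- \frac{107648}{9} + 12 - 146\right) + \left(-9651 + 2263\right)} = - \frac{13321}{- \frac{108854}{9} - 7388} = - \frac{13321}{- \frac{175346}{9}} = \left(-13321\right) \left(- \frac{9}{175346}\right) = \frac{119889}{175346}$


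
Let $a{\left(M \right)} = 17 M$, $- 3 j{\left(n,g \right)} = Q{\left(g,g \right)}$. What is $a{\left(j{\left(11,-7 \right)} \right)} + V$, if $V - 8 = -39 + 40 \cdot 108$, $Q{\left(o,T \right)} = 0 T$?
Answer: $4289$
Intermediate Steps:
$Q{\left(o,T \right)} = 0$
$j{\left(n,g \right)} = 0$ ($j{\left(n,g \right)} = \left(- \frac{1}{3}\right) 0 = 0$)
$V = 4289$ ($V = 8 + \left(-39 + 40 \cdot 108\right) = 8 + \left(-39 + 4320\right) = 8 + 4281 = 4289$)
$a{\left(j{\left(11,-7 \right)} \right)} + V = 17 \cdot 0 + 4289 = 0 + 4289 = 4289$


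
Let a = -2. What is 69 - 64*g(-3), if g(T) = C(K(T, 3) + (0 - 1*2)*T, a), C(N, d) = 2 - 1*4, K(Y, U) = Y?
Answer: 197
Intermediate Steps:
C(N, d) = -2 (C(N, d) = 2 - 4 = -2)
g(T) = -2
69 - 64*g(-3) = 69 - 64*(-2) = 69 + 128 = 197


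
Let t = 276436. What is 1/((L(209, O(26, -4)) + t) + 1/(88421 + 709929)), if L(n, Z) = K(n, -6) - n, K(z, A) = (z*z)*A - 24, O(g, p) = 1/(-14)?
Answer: 798350/11270306951 ≈ 7.0837e-5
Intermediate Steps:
O(g, p) = -1/14
K(z, A) = -24 + A*z² (K(z, A) = z²*A - 24 = A*z² - 24 = -24 + A*z²)
L(n, Z) = -24 - n - 6*n² (L(n, Z) = (-24 - 6*n²) - n = -24 - n - 6*n²)
1/((L(209, O(26, -4)) + t) + 1/(88421 + 709929)) = 1/(((-24 - 1*209 - 6*209²) + 276436) + 1/(88421 + 709929)) = 1/(((-24 - 209 - 6*43681) + 276436) + 1/798350) = 1/(((-24 - 209 - 262086) + 276436) + 1/798350) = 1/((-262319 + 276436) + 1/798350) = 1/(14117 + 1/798350) = 1/(11270306951/798350) = 798350/11270306951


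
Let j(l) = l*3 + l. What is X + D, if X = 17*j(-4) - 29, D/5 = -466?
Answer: -2631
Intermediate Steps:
D = -2330 (D = 5*(-466) = -2330)
j(l) = 4*l (j(l) = 3*l + l = 4*l)
X = -301 (X = 17*(4*(-4)) - 29 = 17*(-16) - 29 = -272 - 29 = -301)
X + D = -301 - 2330 = -2631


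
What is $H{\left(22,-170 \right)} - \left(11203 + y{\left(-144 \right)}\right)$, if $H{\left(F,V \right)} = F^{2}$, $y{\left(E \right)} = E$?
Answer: $-10575$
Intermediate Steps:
$H{\left(22,-170 \right)} - \left(11203 + y{\left(-144 \right)}\right) = 22^{2} - 11059 = 484 + \left(-11203 + 144\right) = 484 - 11059 = -10575$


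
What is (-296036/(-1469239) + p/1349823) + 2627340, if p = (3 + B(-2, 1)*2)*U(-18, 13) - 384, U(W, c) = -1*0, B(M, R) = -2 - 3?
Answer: 1736858059194409944/661070864899 ≈ 2.6273e+6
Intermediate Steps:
B(M, R) = -5
U(W, c) = 0
p = -384 (p = (3 - 5*2)*0 - 384 = (3 - 10)*0 - 384 = -7*0 - 384 = 0 - 384 = -384)
(-296036/(-1469239) + p/1349823) + 2627340 = (-296036/(-1469239) - 384/1349823) + 2627340 = (-296036*(-1/1469239) - 384*1/1349823) + 2627340 = (296036/1469239 - 128/449941) + 2627340 = 133010671284/661070864899 + 2627340 = 1736858059194409944/661070864899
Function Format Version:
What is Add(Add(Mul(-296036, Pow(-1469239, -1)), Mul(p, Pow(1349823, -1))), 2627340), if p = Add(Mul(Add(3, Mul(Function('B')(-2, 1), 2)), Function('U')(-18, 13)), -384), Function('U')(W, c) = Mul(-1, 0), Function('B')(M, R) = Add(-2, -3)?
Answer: Rational(1736858059194409944, 661070864899) ≈ 2.6273e+6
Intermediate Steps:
Function('B')(M, R) = -5
Function('U')(W, c) = 0
p = -384 (p = Add(Mul(Add(3, Mul(-5, 2)), 0), -384) = Add(Mul(Add(3, -10), 0), -384) = Add(Mul(-7, 0), -384) = Add(0, -384) = -384)
Add(Add(Mul(-296036, Pow(-1469239, -1)), Mul(p, Pow(1349823, -1))), 2627340) = Add(Add(Mul(-296036, Pow(-1469239, -1)), Mul(-384, Pow(1349823, -1))), 2627340) = Add(Add(Mul(-296036, Rational(-1, 1469239)), Mul(-384, Rational(1, 1349823))), 2627340) = Add(Add(Rational(296036, 1469239), Rational(-128, 449941)), 2627340) = Add(Rational(133010671284, 661070864899), 2627340) = Rational(1736858059194409944, 661070864899)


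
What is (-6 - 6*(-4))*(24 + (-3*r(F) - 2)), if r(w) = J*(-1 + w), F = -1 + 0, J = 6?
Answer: 1044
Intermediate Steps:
F = -1
r(w) = -6 + 6*w (r(w) = 6*(-1 + w) = -6 + 6*w)
(-6 - 6*(-4))*(24 + (-3*r(F) - 2)) = (-6 - 6*(-4))*(24 + (-3*(-6 + 6*(-1)) - 2)) = (-6 + 24)*(24 + (-3*(-6 - 6) - 2)) = 18*(24 + (-3*(-12) - 2)) = 18*(24 + (36 - 2)) = 18*(24 + 34) = 18*58 = 1044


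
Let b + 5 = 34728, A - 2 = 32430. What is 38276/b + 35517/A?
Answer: 2474624023/1126136336 ≈ 2.1974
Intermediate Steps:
A = 32432 (A = 2 + 32430 = 32432)
b = 34723 (b = -5 + 34728 = 34723)
38276/b + 35517/A = 38276/34723 + 35517/32432 = 2474624023/1126136336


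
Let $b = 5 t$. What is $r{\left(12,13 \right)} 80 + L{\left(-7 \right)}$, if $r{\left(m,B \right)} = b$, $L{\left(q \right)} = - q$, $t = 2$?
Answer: $807$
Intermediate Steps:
$b = 10$ ($b = 5 \cdot 2 = 10$)
$r{\left(m,B \right)} = 10$
$r{\left(12,13 \right)} 80 + L{\left(-7 \right)} = 10 \cdot 80 - -7 = 800 + 7 = 807$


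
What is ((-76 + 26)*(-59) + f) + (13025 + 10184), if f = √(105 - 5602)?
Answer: 26159 + I*√5497 ≈ 26159.0 + 74.142*I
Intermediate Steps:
f = I*√5497 (f = √(-5497) = I*√5497 ≈ 74.142*I)
((-76 + 26)*(-59) + f) + (13025 + 10184) = ((-76 + 26)*(-59) + I*√5497) + (13025 + 10184) = (-50*(-59) + I*√5497) + 23209 = (2950 + I*√5497) + 23209 = 26159 + I*√5497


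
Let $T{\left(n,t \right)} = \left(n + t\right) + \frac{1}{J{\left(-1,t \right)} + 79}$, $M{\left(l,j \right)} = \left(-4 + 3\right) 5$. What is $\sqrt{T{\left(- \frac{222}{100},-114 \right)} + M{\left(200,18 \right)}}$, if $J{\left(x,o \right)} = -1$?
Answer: $\frac{i \sqrt{4608903}}{195} \approx 11.009 i$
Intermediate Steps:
$M{\left(l,j \right)} = -5$ ($M{\left(l,j \right)} = \left(-1\right) 5 = -5$)
$T{\left(n,t \right)} = \frac{1}{78} + n + t$ ($T{\left(n,t \right)} = \left(n + t\right) + \frac{1}{-1 + 79} = \left(n + t\right) + \frac{1}{78} = \frac{1}{78} + n + t$)
$\sqrt{T{\left(- \frac{222}{100},-114 \right)} + M{\left(200,18 \right)}} = \sqrt{\left(\frac{1}{78} - \frac{222}{100} - 114\right) - 5} = \sqrt{\left(\frac{1}{78} - \frac{111}{50} - 114\right) - 5} = \sqrt{- \frac{113302}{975} - 5} = \sqrt{- \frac{118177}{975}} = \frac{i \sqrt{4608903}}{195}$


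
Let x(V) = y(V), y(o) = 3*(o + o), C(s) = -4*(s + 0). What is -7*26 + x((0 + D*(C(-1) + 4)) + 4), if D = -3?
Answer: -302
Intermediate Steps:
C(s) = -4*s
y(o) = 6*o (y(o) = 3*(2*o) = 6*o)
x(V) = 6*V
-7*26 + x((0 + D*(C(-1) + 4)) + 4) = -7*26 + 6*((0 - 3*(-4*(-1) + 4)) + 4) = -182 + 6*((0 - 3*(4 + 4)) + 4) = -182 + 6*((0 - 3*8) + 4) = -182 + 6*((0 - 24) + 4) = -182 + 6*(-24 + 4) = -182 + 6*(-20) = -182 - 120 = -302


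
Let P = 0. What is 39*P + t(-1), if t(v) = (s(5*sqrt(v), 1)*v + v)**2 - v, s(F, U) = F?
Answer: -23 + 10*I ≈ -23.0 + 10.0*I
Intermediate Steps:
t(v) = (v + 5*v**(3/2))**2 - v (t(v) = ((5*sqrt(v))*v + v)**2 - v = (5*v**(3/2) + v)**2 - v = (v + 5*v**(3/2))**2 - v)
39*P + t(-1) = 39*0 - (-1 - (1 + 5*sqrt(-1))**2) = 0 - (-1 - (1 + 5*I)**2) = 0 + (1 + (1 + 5*I)**2) = 1 + (1 + 5*I)**2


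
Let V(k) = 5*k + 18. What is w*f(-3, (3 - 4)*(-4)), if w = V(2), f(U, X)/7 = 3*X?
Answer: 2352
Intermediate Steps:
f(U, X) = 21*X (f(U, X) = 7*(3*X) = 21*X)
V(k) = 18 + 5*k
w = 28 (w = 18 + 5*2 = 18 + 10 = 28)
w*f(-3, (3 - 4)*(-4)) = 28*(21*((3 - 4)*(-4))) = 28*(21*(-1*(-4))) = 28*(21*4) = 28*84 = 2352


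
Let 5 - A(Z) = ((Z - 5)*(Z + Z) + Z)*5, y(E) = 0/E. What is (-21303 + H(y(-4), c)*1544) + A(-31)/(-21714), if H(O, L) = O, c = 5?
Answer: -21025561/987 ≈ -21303.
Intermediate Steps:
y(E) = 0
A(Z) = 5 - 5*Z - 10*Z*(-5 + Z) (A(Z) = 5 - ((Z - 5)*(Z + Z) + Z)*5 = 5 - ((-5 + Z)*(2*Z) + Z)*5 = 5 - (2*Z*(-5 + Z) + Z)*5 = 5 - (Z + 2*Z*(-5 + Z))*5 = 5 - (5*Z + 10*Z*(-5 + Z)) = 5 + (-5*Z - 10*Z*(-5 + Z)) = 5 - 5*Z - 10*Z*(-5 + Z))
(-21303 + H(y(-4), c)*1544) + A(-31)/(-21714) = (-21303 + 0*1544) + (5 - 10*(-31)² + 45*(-31))/(-21714) = (-21303 + 0) + (5 - 10*961 - 1395)*(-1/21714) = -21303 + (5 - 9610 - 1395)*(-1/21714) = -21303 - 11000*(-1/21714) = -21303 + 500/987 = -21025561/987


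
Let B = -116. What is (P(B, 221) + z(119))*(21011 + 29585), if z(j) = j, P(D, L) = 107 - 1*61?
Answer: 8348340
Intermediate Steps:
P(D, L) = 46 (P(D, L) = 107 - 61 = 46)
(P(B, 221) + z(119))*(21011 + 29585) = (46 + 119)*(21011 + 29585) = 165*50596 = 8348340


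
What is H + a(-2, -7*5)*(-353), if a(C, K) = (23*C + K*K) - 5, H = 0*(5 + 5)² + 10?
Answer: -414412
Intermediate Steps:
H = 10 (H = 0*10² + 10 = 0*100 + 10 = 0 + 10 = 10)
a(C, K) = -5 + K² + 23*C (a(C, K) = (23*C + K²) - 5 = (K² + 23*C) - 5 = -5 + K² + 23*C)
H + a(-2, -7*5)*(-353) = 10 + (-5 + (-7*5)² + 23*(-2))*(-353) = 10 + (-5 + (-35)² - 46)*(-353) = 10 + (-5 + 1225 - 46)*(-353) = 10 + 1174*(-353) = 10 - 414422 = -414412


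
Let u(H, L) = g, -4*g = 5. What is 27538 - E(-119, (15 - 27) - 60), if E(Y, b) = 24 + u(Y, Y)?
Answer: 110061/4 ≈ 27515.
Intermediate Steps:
g = -5/4 (g = -¼*5 = -5/4 ≈ -1.2500)
u(H, L) = -5/4
E(Y, b) = 91/4 (E(Y, b) = 24 - 5/4 = 91/4)
27538 - E(-119, (15 - 27) - 60) = 27538 - 1*91/4 = 27538 - 91/4 = 110061/4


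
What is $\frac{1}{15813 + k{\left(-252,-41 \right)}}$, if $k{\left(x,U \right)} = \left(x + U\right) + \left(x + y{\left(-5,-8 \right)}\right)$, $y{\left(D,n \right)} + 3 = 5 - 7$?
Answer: $\frac{1}{15263} \approx 6.5518 \cdot 10^{-5}$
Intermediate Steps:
$y{\left(D,n \right)} = -5$ ($y{\left(D,n \right)} = -3 + \left(5 - 7\right) = -3 - 2 = -5$)
$k{\left(x,U \right)} = -5 + U + 2 x$ ($k{\left(x,U \right)} = \left(x + U\right) + \left(x - 5\right) = \left(U + x\right) + \left(-5 + x\right) = -5 + U + 2 x$)
$\frac{1}{15813 + k{\left(-252,-41 \right)}} = \frac{1}{15813 - 550} = \frac{1}{15263}$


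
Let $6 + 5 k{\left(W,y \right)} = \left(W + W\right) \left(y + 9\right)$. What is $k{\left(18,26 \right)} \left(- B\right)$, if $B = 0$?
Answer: $0$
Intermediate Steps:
$k{\left(W,y \right)} = - \frac{6}{5} + \frac{2 W \left(9 + y\right)}{5}$ ($k{\left(W,y \right)} = - \frac{6}{5} + \frac{\left(W + W\right) \left(y + 9\right)}{5} = - \frac{6}{5} + \frac{2 W \left(9 + y\right)}{5}$)
$k{\left(18,26 \right)} \left(- B\right) = \left(- \frac{6}{5} + \frac{18}{5} \cdot 18 + \frac{2}{5} \cdot 18 \cdot 26\right) \left(\left(-1\right) 0\right) = \left(- \frac{6}{5} + \frac{324}{5} + \frac{936}{5}\right) 0 = \frac{1254}{5} \cdot 0 = 0$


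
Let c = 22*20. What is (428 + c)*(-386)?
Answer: -335048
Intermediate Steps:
c = 440
(428 + c)*(-386) = (428 + 440)*(-386) = 868*(-386) = -335048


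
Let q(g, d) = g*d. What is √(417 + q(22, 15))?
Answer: 3*√83 ≈ 27.331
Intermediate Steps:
q(g, d) = d*g
√(417 + q(22, 15)) = √(417 + 15*22) = √(417 + 330) = √747 = 3*√83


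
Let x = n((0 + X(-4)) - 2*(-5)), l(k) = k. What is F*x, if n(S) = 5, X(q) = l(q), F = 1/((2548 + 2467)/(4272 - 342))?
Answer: 3930/1003 ≈ 3.9182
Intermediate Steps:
F = 786/1003 (F = 1/(5015/3930) = 1/(5015*(1/3930)) = 1/(1003/786) = 786/1003 ≈ 0.78365)
X(q) = q
x = 5
F*x = (786/1003)*5 = 3930/1003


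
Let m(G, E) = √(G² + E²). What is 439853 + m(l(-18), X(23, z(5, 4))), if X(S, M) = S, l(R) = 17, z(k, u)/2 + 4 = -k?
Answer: 439853 + √818 ≈ 4.3988e+5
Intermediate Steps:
z(k, u) = -8 - 2*k (z(k, u) = -8 + 2*(-k) = -8 - 2*k)
m(G, E) = √(E² + G²)
439853 + m(l(-18), X(23, z(5, 4))) = 439853 + √(23² + 17²) = 439853 + √(529 + 289) = 439853 + √818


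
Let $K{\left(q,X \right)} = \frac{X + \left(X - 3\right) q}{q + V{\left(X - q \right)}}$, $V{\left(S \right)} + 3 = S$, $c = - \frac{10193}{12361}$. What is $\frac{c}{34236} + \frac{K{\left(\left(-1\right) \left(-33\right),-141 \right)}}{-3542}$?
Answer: $- \frac{8237593021}{856538980704} \approx -0.0096173$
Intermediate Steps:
$c = - \frac{10193}{12361}$ ($c = \left(-10193\right) \frac{1}{12361} = - \frac{10193}{12361} \approx -0.82461$)
$V{\left(S \right)} = -3 + S$
$K{\left(q,X \right)} = \frac{X + q \left(-3 + X\right)}{-3 + X}$ ($K{\left(q,X \right)} = \frac{X + \left(X - 3\right) q}{q - \left(3 + q - X\right)} = \frac{X + \left(-3 + X\right) q}{q - \left(3 + q - X\right)} = \frac{X + q \left(-3 + X\right)}{-3 + X}$)
$\frac{c}{34236} + \frac{K{\left(\left(-1\right) \left(-33\right),-141 \right)}}{-3542} = - \frac{10193}{12361 \cdot 34236} + \frac{\frac{1}{-3 - 141} \left(-141 - 3 \left(\left(-1\right) \left(-33\right)\right) - 141 \left(\left(-1\right) \left(-33\right)\right)\right)}{-3542} = \left(- \frac{10193}{12361}\right) \frac{1}{34236} + \frac{-141 - 99 - 4653}{-144} \left(- \frac{1}{3542}\right) = - \frac{10193}{423191196} + - \frac{-141 - 99 - 4653}{144} \left(- \frac{1}{3542}\right) = - \frac{10193}{423191196} + \left(- \frac{1}{144}\right) \left(-4893\right) \left(- \frac{1}{3542}\right) = - \frac{10193}{423191196} + \frac{1631}{48} \left(- \frac{1}{3542}\right) = - \frac{10193}{423191196} - \frac{233}{24288} = - \frac{8237593021}{856538980704}$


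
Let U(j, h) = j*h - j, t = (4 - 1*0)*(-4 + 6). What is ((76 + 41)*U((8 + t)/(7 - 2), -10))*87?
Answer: -1791504/5 ≈ -3.5830e+5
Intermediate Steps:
t = 8 (t = (4 + 0)*2 = 4*2 = 8)
U(j, h) = -j + h*j (U(j, h) = h*j - j = -j + h*j)
((76 + 41)*U((8 + t)/(7 - 2), -10))*87 = ((76 + 41)*(((8 + 8)/(7 - 2))*(-1 - 10)))*87 = (117*((16/5)*(-11)))*87 = (117*(-176/5))*87 = -20592/5*87 = -1791504/5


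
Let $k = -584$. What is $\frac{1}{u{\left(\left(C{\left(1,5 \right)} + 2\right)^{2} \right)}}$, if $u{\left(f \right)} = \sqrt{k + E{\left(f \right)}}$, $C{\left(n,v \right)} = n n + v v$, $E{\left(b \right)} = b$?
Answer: $\frac{\sqrt{2}}{20} \approx 0.070711$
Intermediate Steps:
$C{\left(n,v \right)} = n^{2} + v^{2}$
$u{\left(f \right)} = \sqrt{-584 + f}$
$\frac{1}{u{\left(\left(C{\left(1,5 \right)} + 2\right)^{2} \right)}} = \frac{1}{\sqrt{-584 + \left(\left(1^{2} + 5^{2}\right) + 2\right)^{2}}} = \frac{1}{\sqrt{-584 + \left(\left(1 + 25\right) + 2\right)^{2}}} = \frac{1}{\sqrt{-584 + \left(26 + 2\right)^{2}}} = \frac{1}{\sqrt{-584 + 28^{2}}} = \frac{1}{\sqrt{-584 + 784}} = \frac{1}{\sqrt{200}} = \frac{1}{10 \sqrt{2}} = \frac{\sqrt{2}}{20}$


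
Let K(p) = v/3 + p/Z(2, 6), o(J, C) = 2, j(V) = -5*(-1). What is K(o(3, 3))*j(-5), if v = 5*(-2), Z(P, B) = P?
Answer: -35/3 ≈ -11.667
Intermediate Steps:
j(V) = 5
v = -10
K(p) = -10/3 + p/2
K(o(3, 3))*j(-5) = (-10/3 + (1/2)*2)*5 = (-10/3 + 1)*5 = -7/3*5 = -35/3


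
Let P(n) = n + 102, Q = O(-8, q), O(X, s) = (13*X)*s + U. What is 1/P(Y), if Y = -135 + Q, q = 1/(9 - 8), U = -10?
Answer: -1/147 ≈ -0.0068027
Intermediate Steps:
q = 1 (q = 1/1 = 1)
O(X, s) = -10 + 13*X*s (O(X, s) = (13*X)*s - 10 = 13*X*s - 10 = -10 + 13*X*s)
Q = -114 (Q = -10 + 13*(-8)*1 = -10 - 104 = -114)
Y = -249 (Y = -135 - 114 = -249)
P(n) = 102 + n
1/P(Y) = 1/(102 - 249) = 1/(-147) = -1/147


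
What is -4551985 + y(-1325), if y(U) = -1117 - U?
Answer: -4551777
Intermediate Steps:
-4551985 + y(-1325) = -4551985 + (-1117 - 1*(-1325)) = -4551985 + (-1117 + 1325) = -4551985 + 208 = -4551777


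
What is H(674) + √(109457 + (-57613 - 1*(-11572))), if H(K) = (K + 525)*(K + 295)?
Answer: 1161831 + 2*√15854 ≈ 1.1621e+6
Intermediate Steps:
H(K) = (295 + K)*(525 + K) (H(K) = (525 + K)*(295 + K) = (295 + K)*(525 + K))
H(674) + √(109457 + (-57613 - 1*(-11572))) = (154875 + 674² + 820*674) + √(109457 + (-57613 - 1*(-11572))) = (154875 + 454276 + 552680) + √(109457 + (-57613 + 11572)) = 1161831 + √(109457 - 46041) = 1161831 + √63416 = 1161831 + 2*√15854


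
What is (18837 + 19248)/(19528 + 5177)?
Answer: 2539/1647 ≈ 1.5416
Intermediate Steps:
(18837 + 19248)/(19528 + 5177) = 38085/24705 = 38085*(1/24705) = 2539/1647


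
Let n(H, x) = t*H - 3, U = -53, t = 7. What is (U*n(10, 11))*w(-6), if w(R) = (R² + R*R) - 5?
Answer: -237917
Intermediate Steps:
w(R) = -5 + 2*R² (w(R) = (R² + R²) - 5 = 2*R² - 5 = -5 + 2*R²)
n(H, x) = -3 + 7*H (n(H, x) = 7*H - 3 = -3 + 7*H)
(U*n(10, 11))*w(-6) = (-53*(-3 + 7*10))*(-5 + 2*(-6)²) = (-53*(-3 + 70))*(-5 + 2*36) = (-53*67)*(-5 + 72) = -3551*67 = -237917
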